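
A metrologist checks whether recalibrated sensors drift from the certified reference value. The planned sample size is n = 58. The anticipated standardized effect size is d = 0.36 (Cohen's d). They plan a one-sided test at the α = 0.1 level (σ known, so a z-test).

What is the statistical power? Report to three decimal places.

Power ≈ 0.928

Noncentrality parameter: δ = d·√n = 0.36 × √58 = 2.7417
Critical value for a one-sided test at α = 0.1: z_α = 1.282.
Power = P(Z > 1.282 − δ) = Φ(1.460) = 0.9279.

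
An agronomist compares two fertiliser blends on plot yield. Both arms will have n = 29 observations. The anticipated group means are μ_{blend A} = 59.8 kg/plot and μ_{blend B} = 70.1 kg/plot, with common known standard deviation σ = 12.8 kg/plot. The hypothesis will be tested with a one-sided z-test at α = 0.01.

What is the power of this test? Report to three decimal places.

Power ≈ 0.770

Standardized effect: d = |μ_{blend A} − μ_{blend B}| / σ = |59.8 − 70.1| / 12.8 = 0.8047
Noncentrality parameter: δ = d·√(n/2) = 0.8047 × √(29/2) = 3.0642
One-sided α = 0.01 → critical value z_{0.01} = 2.326.
Power = Φ(δ − 2.326) = Φ(0.738) = 0.7697.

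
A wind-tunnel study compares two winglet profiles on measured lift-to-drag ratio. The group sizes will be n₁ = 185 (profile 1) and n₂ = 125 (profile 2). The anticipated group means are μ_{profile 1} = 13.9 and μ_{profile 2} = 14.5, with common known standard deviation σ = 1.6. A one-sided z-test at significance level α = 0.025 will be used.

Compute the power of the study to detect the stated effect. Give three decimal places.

Standardized effect: d = |μ_{profile 1} − μ_{profile 2}| / σ = |13.9 − 14.5| / 1.6 = 0.3750
Noncentrality parameter: δ = d / √(1/n₁ + 1/n₂) = 0.3750 / √(1/185 + 1/125) = 3.2389
Critical value for a one-sided test at α = 0.025: z_α = 1.960.
Power = P(Z > 1.960 − δ) = Φ(1.279) = 0.8995.

Power ≈ 0.900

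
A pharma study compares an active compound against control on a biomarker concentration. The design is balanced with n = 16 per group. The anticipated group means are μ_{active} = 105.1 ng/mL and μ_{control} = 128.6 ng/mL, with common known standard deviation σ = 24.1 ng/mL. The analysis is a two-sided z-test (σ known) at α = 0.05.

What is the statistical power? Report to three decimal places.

Standardized effect: d = |μ_{active} − μ_{control}| / σ = |105.1 − 128.6| / 24.1 = 0.9751
Noncentrality parameter: δ = d·√(n/2) = 0.9751 × √(16/2) = 2.7580
Critical value for a two-sided test at α = 0.05: z_{α/2} = 1.960.
Power = Φ(δ − 1.960) + Φ(−δ − 1.960) = Φ(0.798) + Φ(-4.718) = 0.7876 + 0.0000 = 0.7876.

Power ≈ 0.788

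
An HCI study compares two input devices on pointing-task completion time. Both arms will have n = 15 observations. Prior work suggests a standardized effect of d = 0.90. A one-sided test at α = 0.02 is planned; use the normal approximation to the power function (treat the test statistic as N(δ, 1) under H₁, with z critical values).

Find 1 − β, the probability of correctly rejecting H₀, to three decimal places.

Power ≈ 0.659

Noncentrality parameter: δ = d·√(n/2) = 0.90 × √(15/2) = 2.4648
Critical value for a one-sided test at α = 0.02: z_α = 2.054.
Power = P(Z > 2.054 − δ) = Φ(0.411) = 0.6595.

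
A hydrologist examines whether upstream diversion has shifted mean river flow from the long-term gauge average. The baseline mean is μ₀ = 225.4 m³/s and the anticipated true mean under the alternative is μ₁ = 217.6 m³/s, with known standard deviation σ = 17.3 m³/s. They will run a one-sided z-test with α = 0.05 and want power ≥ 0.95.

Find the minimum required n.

Standardized effect: d = |μ₁ − μ₀| / σ = |217.6 − 225.4| / 17.3 = 0.4509
Set Φ(δ − 1.645) = 0.95; then δ − 1.645 = Φ⁻¹(0.95) = 1.645, giving δ = 3.290.
δ = d·√n ⇒ n = (δ/d)² = (3.290 / 0.4509)² = 53.24.
Rounding up, n = 54.

n = 54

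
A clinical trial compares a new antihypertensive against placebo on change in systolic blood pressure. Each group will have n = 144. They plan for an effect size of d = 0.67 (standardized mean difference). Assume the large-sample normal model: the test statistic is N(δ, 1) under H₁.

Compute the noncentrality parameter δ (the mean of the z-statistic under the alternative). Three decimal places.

The noncentrality parameter scales effect size by the design's sample-size factor: δ = d·√(n/2) = 0.67 × √(144/2) = 5.6851

δ ≈ 5.685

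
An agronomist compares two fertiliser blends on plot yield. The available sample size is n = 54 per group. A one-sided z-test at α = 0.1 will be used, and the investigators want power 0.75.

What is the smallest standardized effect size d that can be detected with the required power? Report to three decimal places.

Required noncentrality: δ = z_{0.1} + z_{0.25} = 1.282 + 0.674 = 1.956.
δ = d·√(n/2) ⇒ d = δ/√(n/2) = 1.956/√(54/2) = 0.3764.

d ≈ 0.376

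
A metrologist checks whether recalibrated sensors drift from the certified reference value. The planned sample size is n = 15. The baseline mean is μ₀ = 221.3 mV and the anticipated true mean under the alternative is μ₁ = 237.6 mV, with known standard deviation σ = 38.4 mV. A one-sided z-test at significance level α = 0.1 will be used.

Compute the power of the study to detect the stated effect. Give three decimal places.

Power ≈ 0.641

Standardized effect: d = |μ₁ − μ₀| / σ = |237.6 − 221.3| / 38.4 = 0.4245
Noncentrality parameter: δ = d·√n = 0.4245 × √15 = 1.6440
Critical value for a one-sided test at α = 0.1: z_α = 1.282.
Power = P(Z > 1.282 − δ) = Φ(0.362) = 0.6415.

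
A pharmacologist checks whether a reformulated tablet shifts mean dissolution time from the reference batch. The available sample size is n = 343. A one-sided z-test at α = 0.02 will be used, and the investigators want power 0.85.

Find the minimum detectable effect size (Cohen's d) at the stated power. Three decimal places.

Required noncentrality: δ = z_{0.02} + z_{0.15} = 2.054 + 1.036 = 3.090.
δ = d·√n ⇒ d = δ/√n = 3.090/√343 = 0.1669.

d ≈ 0.167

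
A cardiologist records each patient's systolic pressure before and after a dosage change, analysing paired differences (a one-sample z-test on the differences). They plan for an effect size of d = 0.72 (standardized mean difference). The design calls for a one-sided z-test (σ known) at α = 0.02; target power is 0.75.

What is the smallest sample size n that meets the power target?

n = 15

Set Φ(δ − 2.054) = 0.75; then δ − 2.054 = Φ⁻¹(0.75) = 0.674, giving δ = 2.728.
δ = d·√n ⇒ n = (δ/d)² = (2.728 / 0.72)² = 14.36.
Round up to the next whole unit.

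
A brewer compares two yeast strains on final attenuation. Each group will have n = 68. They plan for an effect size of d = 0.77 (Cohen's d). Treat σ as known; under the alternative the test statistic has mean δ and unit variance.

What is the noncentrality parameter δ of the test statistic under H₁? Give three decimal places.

δ = d·√(n/2) = 0.77 × √(68/2) = 4.4898

δ ≈ 4.490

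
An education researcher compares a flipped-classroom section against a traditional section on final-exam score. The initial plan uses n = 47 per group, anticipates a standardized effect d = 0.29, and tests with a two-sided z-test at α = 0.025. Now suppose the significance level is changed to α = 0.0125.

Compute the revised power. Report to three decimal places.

δ = d·√(n/2) = 0.29 × √(47/2) = 1.4058 (unchanged). New critical value: z_{0.0063} = 2.498.
Revised power = Φ(δ − 2.498) + Φ(−δ − 2.498) = Φ(-1.092) + Φ(-3.904) = 0.1374 + 0.0000 = 0.1375.

Power ≈ 0.137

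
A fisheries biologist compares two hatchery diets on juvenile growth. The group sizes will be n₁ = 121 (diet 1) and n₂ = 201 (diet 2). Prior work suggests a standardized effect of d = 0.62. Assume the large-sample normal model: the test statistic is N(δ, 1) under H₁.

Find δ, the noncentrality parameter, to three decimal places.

δ ≈ 5.388

The noncentrality parameter scales effect size by the design's sample-size factor: δ = d / √(1/n₁ + 1/n₂) = 0.62 / √(1/121 + 1/201) = 5.3883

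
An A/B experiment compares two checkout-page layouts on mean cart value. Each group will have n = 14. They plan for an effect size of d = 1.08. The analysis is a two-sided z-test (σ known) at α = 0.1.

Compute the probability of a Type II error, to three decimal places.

Noncentrality parameter: δ = d·√(n/2) = 1.08 × √(14/2) = 2.8574
Critical value for a two-sided test at α = 0.1: z_{α/2} = 1.645.
Power = Φ(δ − 1.645) + Φ(−δ − 1.645) = Φ(1.213) + Φ(-4.502) = 0.8874 + 0.0000 = 0.8874.
Type II error: β = 1 − power = 1 − 0.8874 = 0.1126.

β ≈ 0.113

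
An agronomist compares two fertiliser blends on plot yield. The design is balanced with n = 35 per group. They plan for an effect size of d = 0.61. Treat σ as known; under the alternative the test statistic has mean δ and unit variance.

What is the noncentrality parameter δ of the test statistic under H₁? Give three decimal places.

The noncentrality parameter scales effect size by the design's sample-size factor: δ = d·√(n/2) = 0.61 × √(35/2) = 2.5518

δ ≈ 2.552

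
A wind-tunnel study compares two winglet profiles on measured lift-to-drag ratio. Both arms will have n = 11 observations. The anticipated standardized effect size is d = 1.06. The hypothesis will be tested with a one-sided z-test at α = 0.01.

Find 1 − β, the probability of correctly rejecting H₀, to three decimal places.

Power ≈ 0.563

Noncentrality parameter: δ = d·√(n/2) = 1.06 × √(11/2) = 2.4859
Critical value for a one-sided test at α = 0.01: z_α = 2.326.
Power = Φ(δ − 2.326) = Φ(0.160) = 0.5634.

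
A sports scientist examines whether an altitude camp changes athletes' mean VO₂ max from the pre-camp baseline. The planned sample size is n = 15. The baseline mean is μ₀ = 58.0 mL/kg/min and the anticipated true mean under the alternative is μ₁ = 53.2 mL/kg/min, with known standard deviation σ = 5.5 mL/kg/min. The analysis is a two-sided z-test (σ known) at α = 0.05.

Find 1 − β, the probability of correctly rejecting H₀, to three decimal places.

Standardized effect: d = |μ₁ − μ₀| / σ = |53.2 − 58.0| / 5.5 = 0.8727
Noncentrality parameter: δ = d·√n = 0.8727 × √15 = 3.3801
Two-sided α = 0.05 → critical value z_{0.025} = 1.960.
Power = Φ(δ − 1.960) + Φ(−δ − 1.960) = Φ(1.420) + Φ(-5.340) = 0.9222 + 0.0000 = 0.9222.

Power ≈ 0.922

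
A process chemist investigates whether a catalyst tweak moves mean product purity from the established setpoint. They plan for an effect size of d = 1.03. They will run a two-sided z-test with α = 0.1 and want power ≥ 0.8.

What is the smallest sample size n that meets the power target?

n = 6

Set Φ(δ − 1.645) = 0.8; then δ − 1.645 = Φ⁻¹(0.8) = 0.842, giving δ = 2.486.
(The Φ(−δ − z_{α/2}) term is vanishingly small for δ > 0 and is dropped in the standard sample-size formula.)
δ = d·√n ⇒ n = (δ/d)² = (2.486 / 1.03)² = 5.83.
Round up to the next whole unit.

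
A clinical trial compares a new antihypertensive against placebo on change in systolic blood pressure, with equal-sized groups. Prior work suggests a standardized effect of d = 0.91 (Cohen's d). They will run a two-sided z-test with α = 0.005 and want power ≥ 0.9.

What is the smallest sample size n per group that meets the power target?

n = 41 per group

Set Φ(δ − 2.807) = 0.9; then δ − 2.807 = Φ⁻¹(0.9) = 1.282, giving δ = 4.089.
(For δ > 0 the lower-tail rejection region contributes negligibly to power, so the one-term inversion is standard.)
δ = d·√(n/2) ⇒ n = 2(δ/d)² = 2 × (4.089 / 0.91)² = 40.37.
Rounding up, n = 41 per group.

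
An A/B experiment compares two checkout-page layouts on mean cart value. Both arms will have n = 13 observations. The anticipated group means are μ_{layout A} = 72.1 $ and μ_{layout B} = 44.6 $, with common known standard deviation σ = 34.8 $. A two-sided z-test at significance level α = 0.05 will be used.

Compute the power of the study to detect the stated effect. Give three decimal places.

Standardized effect: d = |μ_{layout A} − μ_{layout B}| / σ = |72.1 − 44.6| / 34.8 = 0.7902
Noncentrality parameter: δ = d·√(n/2) = 0.7902 × √(13/2) = 2.0147
Two-sided α = 0.05 → critical value z_{0.025} = 1.960.
Power = Φ(δ − 1.960) + Φ(−δ − 1.960) = Φ(0.055) + Φ(-3.975) = 0.5218 + 0.0000 = 0.5219.

Power ≈ 0.522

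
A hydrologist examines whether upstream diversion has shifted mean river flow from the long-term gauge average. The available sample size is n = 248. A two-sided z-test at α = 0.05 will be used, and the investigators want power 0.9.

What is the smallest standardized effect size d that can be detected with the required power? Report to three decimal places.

d ≈ 0.206

Required noncentrality: δ = z_{0.025} + z_{0.10} = 1.960 + 1.282 = 3.242.
(Lower-tail contribution to power is negligible for δ > 0.)
δ = d·√n ⇒ d = δ/√n = 3.242/√248 = 0.2058.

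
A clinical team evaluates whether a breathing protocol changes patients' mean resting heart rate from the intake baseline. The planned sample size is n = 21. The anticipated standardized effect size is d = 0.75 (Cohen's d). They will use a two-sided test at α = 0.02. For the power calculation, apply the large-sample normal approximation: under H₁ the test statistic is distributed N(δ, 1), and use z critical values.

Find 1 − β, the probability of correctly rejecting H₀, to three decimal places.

Power ≈ 0.867

Noncentrality parameter: δ = d·√n = 0.75 × √21 = 3.4369
Two-sided α = 0.02 → critical value z_{0.01} = 2.326.
Power = Φ(δ − 2.326) + Φ(−δ − 2.326) = Φ(1.111) + Φ(-5.763) = 0.8666 + 0.0000 = 0.8666.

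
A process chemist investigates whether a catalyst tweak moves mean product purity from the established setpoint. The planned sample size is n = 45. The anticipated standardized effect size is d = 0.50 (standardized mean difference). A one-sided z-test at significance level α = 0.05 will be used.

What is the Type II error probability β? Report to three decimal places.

β ≈ 0.044

Noncentrality parameter: δ = d·√n = 0.50 × √45 = 3.3541
Critical value for a one-sided test at α = 0.05: z_α = 1.645.
Power = P(Z > 1.645 − δ) = Φ(1.709) = 0.9563.
Type II error: β = 1 − power = 1 − 0.9563 = 0.0437.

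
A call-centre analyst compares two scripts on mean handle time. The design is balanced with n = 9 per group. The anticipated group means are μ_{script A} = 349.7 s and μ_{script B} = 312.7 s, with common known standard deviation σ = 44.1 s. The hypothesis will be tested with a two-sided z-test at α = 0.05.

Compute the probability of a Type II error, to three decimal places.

Standardized effect: d = |μ_{script A} − μ_{script B}| / σ = |349.7 − 312.7| / 44.1 = 0.8390
Noncentrality parameter: δ = d·√(n/2) = 0.8390 × √(9/2) = 1.7798
Two-sided α = 0.05 → critical value z_{0.025} = 1.960.
Power = Φ(δ − 1.960) + Φ(−δ − 1.960) = Φ(-0.180) + Φ(-3.740) = 0.4285 + 0.0001 = 0.4286.
Type II error: β = 1 − power = 1 − 0.4286 = 0.5714.

β ≈ 0.571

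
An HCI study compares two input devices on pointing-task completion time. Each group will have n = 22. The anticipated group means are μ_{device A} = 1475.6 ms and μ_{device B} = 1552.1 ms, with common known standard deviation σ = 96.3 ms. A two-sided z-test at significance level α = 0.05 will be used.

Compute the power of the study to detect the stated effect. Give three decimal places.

Standardized effect: d = |μ_{device A} − μ_{device B}| / σ = |1475.6 − 1552.1| / 96.3 = 0.7944
Noncentrality parameter: δ = d·√(n/2) = 0.7944 × √(22/2) = 2.6347
Critical value for a two-sided test at α = 0.05: z_{α/2} = 1.960.
Power = Φ(δ − 1.960) + Φ(−δ − 1.960) = Φ(0.675) + Φ(-4.595) = 0.7501 + 0.0000 = 0.7501.

Power ≈ 0.750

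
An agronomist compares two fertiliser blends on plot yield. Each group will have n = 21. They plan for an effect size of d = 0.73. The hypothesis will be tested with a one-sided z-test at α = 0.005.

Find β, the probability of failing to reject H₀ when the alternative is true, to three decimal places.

β ≈ 0.583

Noncentrality parameter: δ = d·√(n/2) = 0.73 × √(21/2) = 2.3655
One-sided α = 0.005 → critical value z_{0.005} = 2.576.
Power = Φ(δ − 2.576) = Φ(-0.210) = 0.4167.
Type II error: β = 1 − power = 1 − 0.4167 = 0.5833.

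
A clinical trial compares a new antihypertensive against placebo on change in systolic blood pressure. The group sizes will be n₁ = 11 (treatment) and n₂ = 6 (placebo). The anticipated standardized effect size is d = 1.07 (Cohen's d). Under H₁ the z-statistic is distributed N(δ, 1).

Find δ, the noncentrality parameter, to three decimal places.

δ = d / √(1/n₁ + 1/n₂) = 1.07 / √(1/11 + 1/6) = 2.1083

δ ≈ 2.108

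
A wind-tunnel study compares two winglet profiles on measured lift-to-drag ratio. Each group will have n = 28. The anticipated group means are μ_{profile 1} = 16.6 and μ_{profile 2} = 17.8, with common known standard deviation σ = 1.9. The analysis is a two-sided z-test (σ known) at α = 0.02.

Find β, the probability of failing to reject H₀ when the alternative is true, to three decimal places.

Standardized effect: d = |μ_{profile 1} − μ_{profile 2}| / σ = |16.6 − 17.8| / 1.9 = 0.6316
Noncentrality parameter: δ = d·√(n/2) = 0.6316 × √(28/2) = 2.3632
Critical value for a two-sided test at α = 0.02: z_{α/2} = 2.326.
Power = Φ(δ − 2.326) + Φ(−δ − 2.326) = Φ(0.037) + Φ(-4.689) = 0.5147 + 0.0000 = 0.5147.
Type II error: β = 1 − power = 1 − 0.5147 = 0.4853.

β ≈ 0.485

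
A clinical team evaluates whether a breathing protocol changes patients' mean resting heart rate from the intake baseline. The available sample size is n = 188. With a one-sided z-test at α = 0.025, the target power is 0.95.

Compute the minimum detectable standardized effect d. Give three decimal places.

d ≈ 0.263

Need Φ(δ − 1.960) = 0.95, so δ = 1.960 + 1.645 = 3.605.
δ = d·√n ⇒ d = δ/√n = 3.605/√188 = 0.2629.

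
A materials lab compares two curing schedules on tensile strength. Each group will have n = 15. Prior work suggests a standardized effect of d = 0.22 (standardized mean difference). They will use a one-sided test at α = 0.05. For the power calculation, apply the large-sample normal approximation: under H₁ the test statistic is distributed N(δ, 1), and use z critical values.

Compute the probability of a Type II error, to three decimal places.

β ≈ 0.851

Noncentrality parameter: δ = d·√(n/2) = 0.22 × √(15/2) = 0.6025
One-sided α = 0.05 → critical value z_{0.05} = 1.645.
Power = Φ(δ − 1.645) = Φ(-1.042) = 0.1486.
Type II error: β = 1 − power = 1 − 0.1486 = 0.8514.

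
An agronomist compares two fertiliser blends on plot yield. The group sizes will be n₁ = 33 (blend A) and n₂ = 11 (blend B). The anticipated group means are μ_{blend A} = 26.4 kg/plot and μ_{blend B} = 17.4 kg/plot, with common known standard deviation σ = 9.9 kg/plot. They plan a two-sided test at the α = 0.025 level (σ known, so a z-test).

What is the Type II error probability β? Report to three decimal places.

β ≈ 0.356

Standardized effect: d = |μ_{blend A} − μ_{blend B}| / σ = |26.4 − 17.4| / 9.9 = 0.9091
Noncentrality parameter: δ = d / √(1/n₁ + 1/n₂) = 0.9091 / √(1/33 + 1/11) = 2.6112
Critical value for a two-sided test at α = 0.025: z_{α/2} = 2.241.
Power = Φ(δ − 2.241) + Φ(−δ − 2.241) = Φ(0.370) + Φ(-4.853) = 0.6442 + 0.0000 = 0.6442.
Type II error: β = 1 − power = 1 − 0.6442 = 0.3558.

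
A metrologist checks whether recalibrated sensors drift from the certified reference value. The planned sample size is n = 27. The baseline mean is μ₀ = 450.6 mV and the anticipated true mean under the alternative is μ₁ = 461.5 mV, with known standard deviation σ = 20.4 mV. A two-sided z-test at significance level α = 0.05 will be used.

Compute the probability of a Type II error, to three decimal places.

Standardized effect: d = |μ₁ − μ₀| / σ = |461.5 − 450.6| / 20.4 = 0.5343
Noncentrality parameter: λ = d·√n = 0.5343 × √27 = 2.7764
Two-sided α = 0.05 → critical value z_{0.025} = 1.960.
Power = Φ(λ − 1.960) + Φ(−λ − 1.960) = Φ(0.816) + Φ(-4.736) = 0.7929 + 0.0000 = 0.7929.
Type II error: β = 1 − power = 1 − 0.7929 = 0.2071.

β ≈ 0.207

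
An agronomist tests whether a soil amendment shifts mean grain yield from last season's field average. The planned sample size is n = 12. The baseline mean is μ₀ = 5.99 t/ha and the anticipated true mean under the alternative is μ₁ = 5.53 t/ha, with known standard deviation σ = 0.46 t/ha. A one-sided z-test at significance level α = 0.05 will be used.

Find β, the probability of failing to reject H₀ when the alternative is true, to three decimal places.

β ≈ 0.034

Standardized effect: d = |μ₁ − μ₀| / σ = |5.53 − 5.99| / 0.46 = 1.0000
Noncentrality parameter: λ = d·√n = 1.0000 × √12 = 3.4641
Critical value for a one-sided test at α = 0.05: z_α = 1.645.
Power = P(Z > 1.645 − λ) = Φ(1.819) = 0.9656.
Type II error: β = 1 − power = 1 − 0.9656 = 0.0344.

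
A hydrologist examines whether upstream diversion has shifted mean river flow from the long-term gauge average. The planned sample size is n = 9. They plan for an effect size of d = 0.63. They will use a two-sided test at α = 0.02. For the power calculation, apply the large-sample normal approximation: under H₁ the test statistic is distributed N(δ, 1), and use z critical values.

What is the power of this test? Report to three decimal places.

Power ≈ 0.331

Noncentrality parameter: δ = d·√n = 0.63 × √9 = 1.8900
Two-sided α = 0.02 → critical value z_{0.01} = 2.326.
Power = Φ(δ − 2.326) + Φ(−δ − 2.326) = Φ(-0.436) + Φ(-4.216) = 0.3313 + 0.0000 = 0.3313.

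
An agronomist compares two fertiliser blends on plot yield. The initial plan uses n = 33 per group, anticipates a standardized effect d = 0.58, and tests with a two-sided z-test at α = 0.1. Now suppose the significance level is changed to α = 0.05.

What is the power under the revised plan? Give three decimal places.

Power ≈ 0.654

δ = d·√(n/2) = 0.58 × √(33/2) = 2.3560 (unchanged). New critical value: z_{0.025} = 1.960.
Revised power = Φ(δ − 1.960) + Φ(−δ − 1.960) = Φ(0.396) + Φ(-4.316) = 0.6540 + 0.0000 = 0.6540.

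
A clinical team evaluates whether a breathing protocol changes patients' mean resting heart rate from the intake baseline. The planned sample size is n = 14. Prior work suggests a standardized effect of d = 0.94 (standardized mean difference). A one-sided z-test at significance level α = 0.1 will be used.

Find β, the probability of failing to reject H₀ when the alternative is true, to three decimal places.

β ≈ 0.013

Noncentrality parameter: δ = d·√n = 0.94 × √14 = 3.5172
Critical value for a one-sided test at α = 0.1: z_α = 1.282.
Power = P(Z > 1.282 − δ) = Φ(2.236) = 0.9873.
Type II error: β = 1 − power = 1 − 0.9873 = 0.0127.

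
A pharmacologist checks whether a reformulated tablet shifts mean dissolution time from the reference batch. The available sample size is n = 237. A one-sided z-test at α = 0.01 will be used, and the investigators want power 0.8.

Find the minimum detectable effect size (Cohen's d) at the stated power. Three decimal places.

d ≈ 0.206

Need Φ(δ − 2.326) = 0.8, so δ = 2.326 + 0.842 = 3.168.
δ = d·√n ⇒ d = δ/√n = 3.168/√237 = 0.2058.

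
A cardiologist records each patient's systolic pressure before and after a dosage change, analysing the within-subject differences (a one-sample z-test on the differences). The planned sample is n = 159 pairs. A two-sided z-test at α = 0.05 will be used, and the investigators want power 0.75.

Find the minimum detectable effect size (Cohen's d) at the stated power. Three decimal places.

Need Φ(δ − 1.960) = 0.75, so δ = 1.960 + 0.674 = 2.634.
(Lower-tail contribution to power is negligible for δ > 0.)
δ = d·√n ⇒ d = δ/√n = 2.634/√159 = 0.2089.

d ≈ 0.209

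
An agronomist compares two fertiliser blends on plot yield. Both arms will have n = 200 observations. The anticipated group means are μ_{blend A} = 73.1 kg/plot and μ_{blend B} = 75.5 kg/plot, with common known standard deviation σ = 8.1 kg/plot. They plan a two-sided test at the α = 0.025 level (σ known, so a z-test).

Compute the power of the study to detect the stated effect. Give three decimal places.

Power ≈ 0.765

Standardized effect: d = |μ_{blend A} − μ_{blend B}| / σ = |73.1 − 75.5| / 8.1 = 0.2963
Noncentrality parameter: δ = d·√(n/2) = 0.2963 × √(200/2) = 2.9630
Two-sided α = 0.025 → critical value z_{0.0125} = 2.241.
Power = Φ(δ − 2.241) + Φ(−δ − 2.241) = Φ(0.722) + Φ(-5.204) = 0.7647 + 0.0000 = 0.7647.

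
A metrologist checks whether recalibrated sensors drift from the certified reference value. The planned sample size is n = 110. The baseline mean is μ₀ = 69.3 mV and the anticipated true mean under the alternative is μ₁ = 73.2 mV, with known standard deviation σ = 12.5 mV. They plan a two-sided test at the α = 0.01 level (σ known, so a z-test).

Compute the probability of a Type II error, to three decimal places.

β ≈ 0.243

Standardized effect: d = |μ₁ − μ₀| / σ = |73.2 − 69.3| / 12.5 = 0.3120
Noncentrality parameter: δ = d·√n = 0.3120 × √110 = 3.2723
Critical value for a two-sided test at α = 0.01: z_{α/2} = 2.576.
Power = Φ(δ − 2.576) + Φ(−δ − 2.576) = Φ(0.696) + Φ(-5.848) = 0.7569 + 0.0000 = 0.7569.
Type II error: β = 1 − power = 1 − 0.7569 = 0.2431.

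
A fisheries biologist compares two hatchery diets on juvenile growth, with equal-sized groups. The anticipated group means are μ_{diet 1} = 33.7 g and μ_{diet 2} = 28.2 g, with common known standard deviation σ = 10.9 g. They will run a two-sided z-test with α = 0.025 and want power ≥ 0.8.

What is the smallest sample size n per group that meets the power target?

Standardized effect: d = |μ_{diet 1} − μ_{diet 2}| / σ = |33.7 − 28.2| / 10.9 = 0.5046
For power 0.8 need Φ(δ − z_{0.0125}) = 0.8, so δ = z_{0.0125} + z_{0.20} = 2.241 + 0.842 = 3.083.
(The Φ(−δ − z_{α/2}) term is vanishingly small for δ > 0 and is dropped in the standard sample-size formula.)
δ = d·√(n/2) ⇒ n = 2(δ/d)² = 2 × (3.083 / 0.5046)² = 74.66.
Rounding up, n = 75 per group.

n = 75 per group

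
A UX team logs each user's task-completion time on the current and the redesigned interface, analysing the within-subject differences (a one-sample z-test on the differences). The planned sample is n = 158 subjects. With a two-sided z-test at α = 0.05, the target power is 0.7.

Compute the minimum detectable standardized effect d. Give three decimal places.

d ≈ 0.198

Need Φ(δ − 1.960) = 0.7, so δ = 1.960 + 0.524 = 2.484.
(The second rejection-region term Φ(−δ − z_{α/2}) is negligible and dropped.)
δ = d·√n ⇒ d = δ/√n = 2.484/√158 = 0.1976.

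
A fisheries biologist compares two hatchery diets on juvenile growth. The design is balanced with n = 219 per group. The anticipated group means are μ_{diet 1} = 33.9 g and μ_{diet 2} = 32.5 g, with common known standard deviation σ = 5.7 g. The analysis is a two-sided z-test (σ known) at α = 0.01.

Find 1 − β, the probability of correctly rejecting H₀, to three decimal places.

Standardized effect: d = |μ_{diet 1} − μ_{diet 2}| / σ = |33.9 − 32.5| / 5.7 = 0.2456
Noncentrality parameter: δ = d·√(n/2) = 0.2456 × √(219/2) = 2.5702
Two-sided α = 0.01 → critical value z_{0.005} = 2.576.
Power = Φ(δ − 2.576) + Φ(−δ − 2.576) = Φ(-0.006) + Φ(-5.146) = 0.4977 + 0.0000 = 0.4977.

Power ≈ 0.498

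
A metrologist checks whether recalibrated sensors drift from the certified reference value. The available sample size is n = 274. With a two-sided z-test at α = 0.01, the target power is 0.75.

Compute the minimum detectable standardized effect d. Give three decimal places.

Need Φ(δ − 2.576) = 0.75, so δ = 2.576 + 0.674 = 3.250.
(The second rejection-region term Φ(−δ − z_{α/2}) is negligible and dropped.)
δ = d·√n ⇒ d = δ/√n = 3.250/√274 = 0.1964.

d ≈ 0.196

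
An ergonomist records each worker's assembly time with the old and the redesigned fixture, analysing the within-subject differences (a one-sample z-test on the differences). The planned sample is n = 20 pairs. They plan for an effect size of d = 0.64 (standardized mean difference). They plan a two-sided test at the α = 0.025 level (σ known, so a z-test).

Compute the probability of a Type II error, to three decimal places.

β ≈ 0.267

Noncentrality parameter: δ = d·√n = 0.64 × √20 = 2.8622
Critical value for a two-sided test at α = 0.025: z_{α/2} = 2.241.
Power = Φ(δ − 2.241) + Φ(−δ − 2.241) = Φ(0.621) + Φ(-5.104) = 0.7326 + 0.0000 = 0.7326.
Type II error: β = 1 − power = 1 − 0.7326 = 0.2674.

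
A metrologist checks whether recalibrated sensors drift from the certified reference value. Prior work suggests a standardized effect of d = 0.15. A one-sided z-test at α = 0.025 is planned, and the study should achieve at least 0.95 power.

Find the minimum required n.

n = 578

Set Φ(δ − 1.960) = 0.95; then δ − 1.960 = Φ⁻¹(0.95) = 1.645, giving δ = 3.605.
δ = d·√n ⇒ n = (δ/d)² = (3.605 / 0.15)² = 577.54.
Round up to the next whole unit.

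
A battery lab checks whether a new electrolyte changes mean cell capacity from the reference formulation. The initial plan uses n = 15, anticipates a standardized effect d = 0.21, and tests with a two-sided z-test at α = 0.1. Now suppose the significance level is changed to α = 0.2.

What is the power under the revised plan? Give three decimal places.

δ = d·√n = 0.21 × √15 = 0.8133 (unchanged). New critical value: z_{0.1} = 1.282.
Revised power = Φ(δ − 1.282) + Φ(−δ − 1.282) = Φ(-0.468) + Φ(-2.095) = 0.3198 + 0.0181 = 0.3379.

Power ≈ 0.338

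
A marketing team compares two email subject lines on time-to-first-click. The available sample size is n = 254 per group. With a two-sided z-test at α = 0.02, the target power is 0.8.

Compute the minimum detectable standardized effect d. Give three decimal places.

Required noncentrality: δ = z_{0.01} + z_{0.20} = 2.326 + 0.842 = 3.168.
(The second rejection-region term Φ(−δ − z_{α/2}) is negligible and dropped.)
δ = d·√(n/2) ⇒ d = δ/√(n/2) = 3.168/√(254/2) = 0.2811.

d ≈ 0.281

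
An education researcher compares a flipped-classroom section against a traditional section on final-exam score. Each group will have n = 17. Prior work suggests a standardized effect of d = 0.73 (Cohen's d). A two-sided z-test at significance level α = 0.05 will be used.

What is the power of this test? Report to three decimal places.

Noncentrality parameter: δ = d·√(n/2) = 0.73 × √(17/2) = 2.1283
Two-sided α = 0.05 → critical value z_{0.025} = 1.960.
Power = Φ(δ − 1.960) + Φ(−δ − 1.960) = Φ(0.168) + Φ(-4.088) = 0.5668 + 0.0000 = 0.5669.

Power ≈ 0.567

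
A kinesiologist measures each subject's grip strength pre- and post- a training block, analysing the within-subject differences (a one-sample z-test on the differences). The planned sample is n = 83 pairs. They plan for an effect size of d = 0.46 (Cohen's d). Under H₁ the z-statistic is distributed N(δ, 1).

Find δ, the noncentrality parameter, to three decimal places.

δ = d·√n = 0.46 × √83 = 4.1908

δ ≈ 4.191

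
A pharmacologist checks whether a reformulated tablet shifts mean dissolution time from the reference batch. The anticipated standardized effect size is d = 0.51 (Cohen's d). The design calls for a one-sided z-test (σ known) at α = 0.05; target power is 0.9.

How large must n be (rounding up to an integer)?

For power 0.9 need Φ(δ − z_{0.05}) = 0.9, so δ = z_{0.05} + z_{0.10} = 1.645 + 1.282 = 2.926.
δ = d·√n ⇒ n = (δ/d)² = (2.926 / 0.51)² = 32.93.
Rounding up, n = 33.

n = 33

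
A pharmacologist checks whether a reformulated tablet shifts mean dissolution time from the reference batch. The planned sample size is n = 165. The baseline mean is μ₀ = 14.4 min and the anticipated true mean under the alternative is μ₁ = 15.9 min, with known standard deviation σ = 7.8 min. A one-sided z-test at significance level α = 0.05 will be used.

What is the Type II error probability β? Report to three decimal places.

Standardized effect: d = |μ₁ − μ₀| / σ = |15.9 − 14.4| / 7.8 = 0.1923
Noncentrality parameter: δ = d·√n = 0.1923 × √165 = 2.4702
Critical value for a one-sided test at α = 0.05: z_α = 1.645.
Power = Φ(δ − 1.645) = Φ(0.825) = 0.7954.
Type II error: β = 1 − power = 1 − 0.7954 = 0.2046.

β ≈ 0.205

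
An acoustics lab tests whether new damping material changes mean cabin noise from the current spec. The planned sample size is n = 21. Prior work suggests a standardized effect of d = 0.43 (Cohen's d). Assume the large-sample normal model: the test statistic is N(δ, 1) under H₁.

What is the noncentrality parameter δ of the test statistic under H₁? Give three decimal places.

The noncentrality parameter scales effect size by the design's sample-size factor: δ = d·√n = 0.43 × √21 = 1.9705

δ ≈ 1.971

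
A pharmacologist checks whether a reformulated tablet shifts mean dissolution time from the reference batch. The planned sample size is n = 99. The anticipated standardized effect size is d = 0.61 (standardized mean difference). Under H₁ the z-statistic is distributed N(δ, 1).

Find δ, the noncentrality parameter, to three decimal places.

δ ≈ 6.069

δ = d·√n = 0.61 × √99 = 6.0694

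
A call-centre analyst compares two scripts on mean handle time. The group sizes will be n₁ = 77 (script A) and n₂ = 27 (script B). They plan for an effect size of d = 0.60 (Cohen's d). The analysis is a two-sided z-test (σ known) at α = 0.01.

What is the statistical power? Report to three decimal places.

Noncentrality parameter: δ = d / √(1/n₁ + 1/n₂) = 0.60 / √(1/77 + 1/27) = 2.6826
Two-sided α = 0.01 → critical value z_{0.005} = 2.576.
Power = Φ(δ − 2.576) + Φ(−δ − 2.576) = Φ(0.107) + Φ(-5.258) = 0.5425 + 0.0000 = 0.5425.

Power ≈ 0.543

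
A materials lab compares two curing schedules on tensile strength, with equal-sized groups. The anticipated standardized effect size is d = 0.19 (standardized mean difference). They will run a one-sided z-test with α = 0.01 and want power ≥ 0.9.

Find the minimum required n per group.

Set Φ(δ − 2.326) = 0.9; then δ − 2.326 = Φ⁻¹(0.9) = 1.282, giving δ = 3.608.
δ = d·√(n/2) ⇒ n = 2(δ/d)² = 2 × (3.608 / 0.19)² = 721.16.
Round up to the next whole unit.

n = 722 per group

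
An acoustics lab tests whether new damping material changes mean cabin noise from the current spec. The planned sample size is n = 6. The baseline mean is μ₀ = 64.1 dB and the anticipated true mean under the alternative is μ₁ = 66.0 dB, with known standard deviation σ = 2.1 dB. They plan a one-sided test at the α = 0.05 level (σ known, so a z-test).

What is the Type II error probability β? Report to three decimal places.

β ≈ 0.284

Standardized effect: d = |μ₁ − μ₀| / σ = |66.0 − 64.1| / 2.1 = 0.9048
Noncentrality parameter: δ = d·√n = 0.9048 × √6 = 2.2162
One-sided α = 0.05 → critical value z_{0.05} = 1.645.
Power = Φ(δ − 1.645) = Φ(0.571) = 0.7161.
Type II error: β = 1 − power = 1 − 0.7161 = 0.2839.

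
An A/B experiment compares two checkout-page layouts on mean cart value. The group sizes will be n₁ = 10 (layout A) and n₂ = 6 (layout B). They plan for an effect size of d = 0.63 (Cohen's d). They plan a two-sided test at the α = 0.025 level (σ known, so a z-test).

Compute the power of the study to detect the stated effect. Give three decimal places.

Noncentrality parameter: δ = d / √(1/n₁ + 1/n₂) = 0.63 / √(1/10 + 1/6) = 1.2200
Critical value for a two-sided test at α = 0.025: z_{α/2} = 2.241.
Power = Φ(δ − 2.241) + Φ(−δ − 2.241) = Φ(-1.021) + Φ(-3.461) = 0.1535 + 0.0003 = 0.1538.

Power ≈ 0.154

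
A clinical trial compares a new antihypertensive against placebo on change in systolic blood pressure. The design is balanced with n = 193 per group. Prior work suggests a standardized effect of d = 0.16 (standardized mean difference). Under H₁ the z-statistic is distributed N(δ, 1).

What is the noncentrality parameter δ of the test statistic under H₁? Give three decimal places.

δ = d·√(n/2) = 0.16 × √(193/2) = 1.5718

δ ≈ 1.572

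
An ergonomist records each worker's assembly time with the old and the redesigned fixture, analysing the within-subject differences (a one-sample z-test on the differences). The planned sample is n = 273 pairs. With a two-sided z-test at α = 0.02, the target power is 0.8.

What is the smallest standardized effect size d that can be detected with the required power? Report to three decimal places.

d ≈ 0.192

Required noncentrality: δ = z_{0.01} + z_{0.20} = 2.326 + 0.842 = 3.168.
(Lower-tail contribution to power is negligible for δ > 0.)
δ = d·√n ⇒ d = δ/√n = 3.168/√273 = 0.1917.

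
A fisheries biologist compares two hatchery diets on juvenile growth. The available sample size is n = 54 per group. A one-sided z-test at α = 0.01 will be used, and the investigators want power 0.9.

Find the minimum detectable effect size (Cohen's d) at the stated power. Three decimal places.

Required noncentrality: δ = z_{0.01} + z_{0.10} = 2.326 + 1.282 = 3.608.
δ = d·√(n/2) ⇒ d = δ/√(n/2) = 3.608/√(54/2) = 0.6943.

d ≈ 0.694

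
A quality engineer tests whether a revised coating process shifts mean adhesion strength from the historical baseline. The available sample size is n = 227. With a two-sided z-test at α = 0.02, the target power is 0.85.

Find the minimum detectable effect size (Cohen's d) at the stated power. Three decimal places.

d ≈ 0.223

Need Φ(δ − 2.326) = 0.85, so δ = 2.326 + 1.036 = 3.363.
(The second rejection-region term Φ(−δ − z_{α/2}) is negligible and dropped.)
δ = d·√n ⇒ d = δ/√n = 3.363/√227 = 0.2232.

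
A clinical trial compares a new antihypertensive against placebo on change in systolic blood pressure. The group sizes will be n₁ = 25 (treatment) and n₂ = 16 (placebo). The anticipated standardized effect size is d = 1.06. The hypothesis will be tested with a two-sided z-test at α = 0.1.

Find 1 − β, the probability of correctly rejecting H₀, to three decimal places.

Power ≈ 0.952

Noncentrality parameter: δ = d / √(1/n₁ + 1/n₂) = 1.06 / √(1/25 + 1/16) = 3.3109
Two-sided α = 0.1 → critical value z_{0.05} = 1.645.
Power = Φ(δ − 1.645) + Φ(−δ − 1.645) = Φ(1.666) + Φ(-4.956) = 0.9521 + 0.0000 = 0.9521.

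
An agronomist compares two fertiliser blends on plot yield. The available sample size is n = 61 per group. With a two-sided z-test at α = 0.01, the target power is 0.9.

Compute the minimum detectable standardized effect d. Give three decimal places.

d ≈ 0.698

Need Φ(δ − 2.576) = 0.9, so δ = 2.576 + 1.282 = 3.857.
(The second rejection-region term Φ(−δ − z_{α/2}) is negligible and dropped.)
δ = d·√(n/2) ⇒ d = δ/√(n/2) = 3.857/√(61/2) = 0.6985.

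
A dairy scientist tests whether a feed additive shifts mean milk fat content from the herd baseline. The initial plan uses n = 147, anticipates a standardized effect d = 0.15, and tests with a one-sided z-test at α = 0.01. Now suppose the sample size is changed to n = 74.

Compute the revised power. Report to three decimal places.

Power ≈ 0.150

With n = 74: δ = d·√n = 0.15 × √74 = 1.2903. Critical value z_{0.01} = 2.326.
Revised power = Φ(δ − 2.326) = Φ(-1.036) = 0.1501.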